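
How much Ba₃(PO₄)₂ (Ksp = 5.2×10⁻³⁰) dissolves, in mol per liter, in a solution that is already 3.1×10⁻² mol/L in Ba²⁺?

Ba₃(PO₄)₂(s) ⇌ 3 Ba²⁺(aq) + 2 PO₄³⁻(aq)
Let s be the solubility of Ba₃(PO₄)₂ here. The common ion gives [Ba²⁺] ≈ 3.1×10⁻² mol/L, and [PO₄³⁻] = 2s.
Ksp = [Ba²⁺]^3[PO₄³⁻]^2 = (3.1×10⁻²)^3(2s)^2
(2s)^2 = 5.2×10⁻³⁰ / (3.1×10⁻²)^3 = 1.7×10⁻²⁵
s = 2.1×10⁻¹³ mol/L

2.1×10⁻¹³ M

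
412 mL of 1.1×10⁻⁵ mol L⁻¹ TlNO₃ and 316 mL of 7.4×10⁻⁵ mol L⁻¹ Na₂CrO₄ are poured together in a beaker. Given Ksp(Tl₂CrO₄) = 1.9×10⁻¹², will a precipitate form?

No

After mixing, V = 412 mL + 316 mL = 728 mL.
[Tl⁺] = (1.1×10⁻⁵)(412)/728 = 6.2×10⁻⁶ mol L⁻¹
[CrO₄²⁻] = (7.4×10⁻⁵)(316)/728 = 3.2×10⁻⁵ mol L⁻¹
Q = [Tl⁺]^2[CrO₄²⁻] = 1.2×10⁻¹⁵
Q < Ksp (1.2×10⁻¹⁵ vs 1.9×10⁻¹²); the solution remains unsaturated and no precipitate forms.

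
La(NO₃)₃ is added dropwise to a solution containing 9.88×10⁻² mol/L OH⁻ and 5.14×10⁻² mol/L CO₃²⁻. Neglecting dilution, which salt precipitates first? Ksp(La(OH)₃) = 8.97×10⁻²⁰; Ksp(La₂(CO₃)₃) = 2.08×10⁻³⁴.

La(OH)₃

The threshold for precipitation is Q = Ksp.
For La(OH)₃: [La³⁺] = (Ksp/[OH⁻]^3) = 9.30×10⁻¹⁷ mol/L
For La₂(CO₃)₃: [La³⁺] = (Ksp/[CO₃²⁻]^3)^(1/2) = 1.24×10⁻¹⁵ mol/L
Since La(OH)₃ needs less La³⁺ to reach saturation, it precipitates first.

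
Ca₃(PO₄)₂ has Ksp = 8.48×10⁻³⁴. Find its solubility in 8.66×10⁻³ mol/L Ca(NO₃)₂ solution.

1.81×10⁻¹⁴ M

Ca₃(PO₄)₂(s) ⇌ 3 Ca²⁺(aq) + 2 PO₄³⁻(aq)
The solution already contains Ca²⁺ at 8.66×10⁻³ mol/L. Let s be the molar solubility of Ca₃(PO₄)₂.
[Ca²⁺] ≈ 8.66×10⁻³ mol/L (common ion dominates); [PO₄³⁻] = 2s.
Ksp = [Ca²⁺]^3[PO₄³⁻]^2 = (8.66×10⁻³)^3(2s)^2
(2s)^2 = 8.48×10⁻³⁴ / (8.66×10⁻³)^3 = 1.31×10⁻²⁷
s = 1.81×10⁻¹⁴ mol/L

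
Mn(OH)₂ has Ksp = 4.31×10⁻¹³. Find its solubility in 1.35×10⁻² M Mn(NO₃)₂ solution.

2.83×10⁻⁶ M

Mn(OH)₂(s) ⇌ Mn²⁺(aq) + 2 OH⁻(aq)
The solution already contains Mn²⁺ at 1.35×10⁻² M. Let s be the molar solubility of Mn(OH)₂.
[Mn²⁺] ≈ 1.35×10⁻² M (common ion dominates); [OH⁻] = 2s.
Ksp = [Mn²⁺][OH⁻]^2 = (1.35×10⁻²)(2s)^2
(2s)^2 = 4.31×10⁻¹³ / (1.35×10⁻²) = 3.19×10⁻¹¹
s = 2.83×10⁻⁶ M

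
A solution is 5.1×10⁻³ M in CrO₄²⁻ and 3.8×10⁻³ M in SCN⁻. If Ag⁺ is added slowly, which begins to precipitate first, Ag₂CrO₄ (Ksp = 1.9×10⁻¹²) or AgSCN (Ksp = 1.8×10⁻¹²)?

AgSCN

Each salt precipitates once Q = Ksp for that salt.
For Ag₂CrO₄: [Ag⁺] = (Ksp/[CrO₄²⁻])^(1/2) = 1.9×10⁻⁵ M
For AgSCN: [Ag⁺] = (Ksp/[SCN⁻]) = 4.7×10⁻¹⁰ M
AgSCN requires the lower [Ag⁺], so it precipitates first.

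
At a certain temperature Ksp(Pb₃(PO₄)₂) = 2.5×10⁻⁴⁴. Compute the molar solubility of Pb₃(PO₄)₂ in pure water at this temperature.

Pb₃(PO₄)₂(s) ⇌ 3 Pb²⁺(aq) + 2 PO₄³⁻(aq)
If s mol/L of Pb₃(PO₄)₂ dissolves, [Pb²⁺] = 3s and [PO₄³⁻] = 2s.
Ksp = [Pb²⁺]^3[PO₄³⁻]^2 = (3s)^3 · (2s)^2 = 108s^5
108s^5 = 2.5×10⁻⁴⁴  ⇒  s^5 = 2.3×10⁻⁴⁶
s = (2.3×10⁻⁴⁶)^(1/5) = 7.5×10⁻¹⁰ mol/L

7.5×10⁻¹⁰ M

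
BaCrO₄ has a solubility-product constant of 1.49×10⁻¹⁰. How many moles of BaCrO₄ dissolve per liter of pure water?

1.22×10⁻⁵ M

BaCrO₄(s) ⇌ Ba²⁺(aq) + CrO₄²⁻(aq)
Let s be the molar solubility. Then [Ba²⁺] = s and [CrO₄²⁻] = s.
Ksp = [Ba²⁺][CrO₄²⁻] = s · s = s^2
s^2 = 1.49×10⁻¹⁰
Taking the 2nd root, s = 1.22×10⁻⁵ mol L⁻¹.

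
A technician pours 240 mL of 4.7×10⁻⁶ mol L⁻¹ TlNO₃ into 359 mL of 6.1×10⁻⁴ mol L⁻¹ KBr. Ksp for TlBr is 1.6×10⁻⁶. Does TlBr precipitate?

After mixing, V = 240 mL + 359 mL = 599 mL.
[Tl⁺] = (4.7×10⁻⁶)(240)/599 = 1.9×10⁻⁶ mol L⁻¹
[Br⁻] = (6.1×10⁻⁴)(359)/599 = 3.7×10⁻⁴ mol L⁻¹
Q = [Tl⁺][Br⁻] = 6.9×10⁻¹⁰
Q = 6.9×10⁻¹⁰ < Ksp = 1.6×10⁻⁶, so the solution is unsaturated and no precipitate forms.

No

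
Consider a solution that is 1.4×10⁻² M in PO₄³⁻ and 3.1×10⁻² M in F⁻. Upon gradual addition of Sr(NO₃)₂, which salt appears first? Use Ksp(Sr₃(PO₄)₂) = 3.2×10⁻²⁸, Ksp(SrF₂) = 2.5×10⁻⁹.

Sr₃(PO₄)₂

Each salt precipitates once Q = Ksp for that salt.
For Sr₃(PO₄)₂: [Sr²⁺] = (Ksp/[PO₄³⁻]^2)^(1/3) = 1.2×10⁻⁸ M
For SrF₂: [Sr²⁺] = (Ksp/[F⁻]^2) = 2.6×10⁻⁶ M
Since Sr₃(PO₄)₂ needs less Sr²⁺ to reach saturation, it precipitates first.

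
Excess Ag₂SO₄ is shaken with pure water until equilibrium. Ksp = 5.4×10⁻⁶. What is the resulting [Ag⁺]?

2.2×10⁻² M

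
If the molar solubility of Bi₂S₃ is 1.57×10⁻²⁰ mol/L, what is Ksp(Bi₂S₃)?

Bi₂S₃(s) ⇌ 2 Bi³⁺(aq) + 3 S²⁻(aq)
Let s be the molar solubility. Then [Bi³⁺] = 2s and [S²⁻] = 3s.
Ksp = [Bi³⁺]^2[S²⁻]^3 = (2s)^2 · (3s)^3 = 108s^5
Ksp = 108 × (1.57×10⁻²⁰)^5 = 1.03×10⁻⁹⁷

Ksp = 1.03×10⁻⁹⁷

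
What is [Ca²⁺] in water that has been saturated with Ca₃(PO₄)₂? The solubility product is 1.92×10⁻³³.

3.37×10⁻⁷ M

Ca₃(PO₄)₂(s) ⇌ 3 Ca²⁺(aq) + 2 PO₄³⁻(aq)
Let s be the molar solubility. Then [Ca²⁺] = 3s and [PO₄³⁻] = 2s.
Ksp = [Ca²⁺]^3[PO₄³⁻]^2 = (3s)^3 · (2s)^2 = 108s^5 = 1.92×10⁻³³
s = 1.12×10⁻⁷ mol/L
[Ca²⁺] = 3s = 3.37×10⁻⁷ mol/L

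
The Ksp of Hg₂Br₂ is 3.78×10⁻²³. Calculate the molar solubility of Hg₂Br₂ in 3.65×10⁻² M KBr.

Hg₂Br₂(s) ⇌ Hg₂²⁺(aq) + 2 Br⁻(aq)
With Br⁻ already at 3.65×10⁻² M and s small, take [Br⁻] ≈ 3.65×10⁻² M and [Hg₂²⁺] = s.
Ksp = [Hg₂²⁺][Br⁻]^2 = s(3.65×10⁻²)^2
s = 3.78×10⁻²³ / (3.65×10⁻²)^2 = 2.84×10⁻²⁰
s = 2.84×10⁻²⁰ M

2.84×10⁻²⁰ M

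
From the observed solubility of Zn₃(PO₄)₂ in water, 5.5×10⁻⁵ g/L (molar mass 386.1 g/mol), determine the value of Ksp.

Ksp = 6.3×10⁻³³

Convert to molarity: s = 5.5×10⁻⁵ / 386.1 = 1.425×10⁻⁷ mol/L
Zn₃(PO₄)₂(s) ⇌ 3 Zn²⁺(aq) + 2 PO₄³⁻(aq)
With molar solubility s: [Zn²⁺] = 3s, [PO₄³⁻] = 2s.
Ksp = [Zn²⁺]^3[PO₄³⁻]^2 = (3s)^3 · (2s)^2 = 108s^5
Ksp = 108 × (1.425×10⁻⁷)^5 = 6.3×10⁻³³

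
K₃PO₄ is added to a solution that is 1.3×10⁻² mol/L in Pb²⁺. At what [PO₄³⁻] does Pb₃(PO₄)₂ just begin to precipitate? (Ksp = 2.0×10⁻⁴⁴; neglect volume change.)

9.5×10⁻²⁰ M

Precipitation begins when Q = Ksp.
Pb₃(PO₄)₂(s) ⇌ 3 Pb²⁺(aq) + 2 PO₄³⁻(aq)
Ksp = [Pb²⁺]^3[PO₄³⁻]^2 = [PO₄³⁻]^2(1.3×10⁻²)^3
[PO₄³⁻]^2 = 2.0×10⁻⁴⁴ / (1.3×10⁻²)^3 = 9.1×10⁻³⁹
[PO₄³⁻] = 9.5×10⁻²⁰ mol/L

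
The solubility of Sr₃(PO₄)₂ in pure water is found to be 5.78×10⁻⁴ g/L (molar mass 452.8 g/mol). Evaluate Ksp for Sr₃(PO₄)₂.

Ksp = 3.66×10⁻²⁸

s = (5.78×10⁻⁴ g L⁻¹)/(452.8 g mol⁻¹) = 1.2765×10⁻⁶ M
Sr₃(PO₄)₂(s) ⇌ 3 Sr²⁺(aq) + 2 PO₄³⁻(aq)
If s mol/L of Sr₃(PO₄)₂ dissolves, [Sr²⁺] = 3s and [PO₄³⁻] = 2s.
Ksp = [Sr²⁺]^3[PO₄³⁻]^2 = (3s)^3 · (2s)^2 = 108s^5
Ksp = 108 × (1.2765×10⁻⁶)^5 = 3.66×10⁻²⁸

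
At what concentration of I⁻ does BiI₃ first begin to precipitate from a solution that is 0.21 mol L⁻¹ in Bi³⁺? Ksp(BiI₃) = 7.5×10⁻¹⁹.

1.5×10⁻⁶ M

Precipitation begins when Q = Ksp.
BiI₃(s) ⇌ Bi³⁺(aq) + 3 I⁻(aq)
Ksp = [Bi³⁺][I⁻]^3 = [I⁻]^3(0.21)
[I⁻]^3 = 7.5×10⁻¹⁹ / (0.21) = 3.6×10⁻¹⁸
[I⁻] = 1.5×10⁻⁶ mol L⁻¹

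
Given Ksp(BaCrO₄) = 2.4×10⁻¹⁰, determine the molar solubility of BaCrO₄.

BaCrO₄(s) ⇌ Ba²⁺(aq) + CrO₄²⁻(aq)
Let s be the molar solubility. Then [Ba²⁺] = s and [CrO₄²⁻] = s.
Ksp = [Ba²⁺][CrO₄²⁻] = s · s = s^2
s^2 = 2.4×10⁻¹⁰
Taking the 2nd root, s = 1.5×10⁻⁵ mol/L.

1.5×10⁻⁵ M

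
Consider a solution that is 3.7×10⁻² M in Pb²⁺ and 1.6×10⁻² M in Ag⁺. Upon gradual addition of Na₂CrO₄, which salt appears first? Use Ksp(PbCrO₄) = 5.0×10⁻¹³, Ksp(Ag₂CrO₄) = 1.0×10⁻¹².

PbCrO₄

A salt starts to precipitate once the ion product Q reaches its Ksp.
For PbCrO₄: [CrO₄²⁻] = (Ksp/[Pb²⁺]) = 1.4×10⁻¹¹ M
For Ag₂CrO₄: [CrO₄²⁻] = (Ksp/[Ag⁺]^2) = 3.9×10⁻⁹ M
Since PbCrO₄ needs less CrO₄²⁻ to reach saturation, it precipitates first.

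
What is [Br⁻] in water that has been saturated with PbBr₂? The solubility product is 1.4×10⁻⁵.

3.0×10⁻² M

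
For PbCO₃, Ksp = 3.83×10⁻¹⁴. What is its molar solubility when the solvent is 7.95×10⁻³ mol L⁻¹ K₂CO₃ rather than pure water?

4.82×10⁻¹² M

PbCO₃(s) ⇌ Pb²⁺(aq) + CO₃²⁻(aq)
With CO₃²⁻ already at 7.95×10⁻³ mol L⁻¹ and s small, take [CO₃²⁻] ≈ 7.95×10⁻³ mol L⁻¹ and [Pb²⁺] = s.
Ksp = [Pb²⁺][CO₃²⁻] = s(7.95×10⁻³)
s = 3.83×10⁻¹⁴ / (7.95×10⁻³) = 4.82×10⁻¹²
s = 4.82×10⁻¹² mol L⁻¹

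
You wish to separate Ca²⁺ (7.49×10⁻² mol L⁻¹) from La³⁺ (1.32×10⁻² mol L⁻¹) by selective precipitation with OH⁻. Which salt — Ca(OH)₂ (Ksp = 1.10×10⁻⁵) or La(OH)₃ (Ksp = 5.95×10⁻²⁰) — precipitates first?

Each salt precipitates once Q = Ksp for that salt.
For Ca(OH)₂: [OH⁻] = (Ksp/[Ca²⁺])^(1/2) = 1.21×10⁻² mol L⁻¹
For La(OH)₃: [OH⁻] = (Ksp/[La³⁺])^(1/3) = 1.65×10⁻⁶ mol L⁻¹
Since La(OH)₃ needs less OH⁻ to reach saturation, it precipitates first.

La(OH)₃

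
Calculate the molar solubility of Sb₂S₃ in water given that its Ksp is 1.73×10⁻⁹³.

1.10×10⁻¹⁹ M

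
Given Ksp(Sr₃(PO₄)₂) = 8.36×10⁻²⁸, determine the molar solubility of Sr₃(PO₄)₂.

1.51×10⁻⁶ M

Sr₃(PO₄)₂(s) ⇌ 3 Sr²⁺(aq) + 2 PO₄³⁻(aq)
Let s be the molar solubility. Then [Sr²⁺] = 3s and [PO₄³⁻] = 2s.
Ksp = [Sr²⁺]^3[PO₄³⁻]^2 = (3s)^3 · (2s)^2 = 108s^5
108s^5 = 8.36×10⁻²⁸  ⇒  s^5 = 7.74×10⁻³⁰
Taking the 5th root, s = 1.51×10⁻⁶ mol/L.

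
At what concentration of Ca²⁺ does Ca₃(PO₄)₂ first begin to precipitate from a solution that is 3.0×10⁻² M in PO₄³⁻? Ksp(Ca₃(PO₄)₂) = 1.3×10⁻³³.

Precipitation begins when Q = Ksp.
Ca₃(PO₄)₂(s) ⇌ 3 Ca²⁺(aq) + 2 PO₄³⁻(aq)
Ksp = [Ca²⁺]^3[PO₄³⁻]^2 = [Ca²⁺]^3(3.0×10⁻²)^2
[Ca²⁺]^3 = 1.3×10⁻³³ / (3.0×10⁻²)^2 = 1.4×10⁻³⁰
[Ca²⁺] = 1.1×10⁻¹⁰ M

1.1×10⁻¹⁰ M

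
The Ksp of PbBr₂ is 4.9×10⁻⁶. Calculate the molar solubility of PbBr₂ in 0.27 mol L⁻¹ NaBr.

6.7×10⁻⁵ M

PbBr₂(s) ⇌ Pb²⁺(aq) + 2 Br⁻(aq)
The solution already contains Br⁻ at 0.27 mol L⁻¹. Let s be the molar solubility of PbBr₂.
[Br⁻] ≈ 0.27 mol L⁻¹ (common ion dominates); [Pb²⁺] = s.
Ksp = [Pb²⁺][Br⁻]^2 = s(0.27)^2
s = 4.9×10⁻⁶ / (0.27)^2 = 6.7×10⁻⁵
s = 6.7×10⁻⁵ mol L⁻¹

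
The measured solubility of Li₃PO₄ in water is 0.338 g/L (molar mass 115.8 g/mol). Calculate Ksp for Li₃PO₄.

Ksp = 1.96×10⁻⁹

Convert to molarity: s = 0.338 / 115.8 = 2.9188×10⁻³ mol/L
Li₃PO₄(s) ⇌ 3 Li⁺(aq) + PO₄³⁻(aq)
If s mol/L of Li₃PO₄ dissolves, [Li⁺] = 3s and [PO₄³⁻] = s.
Ksp = [Li⁺]^3[PO₄³⁻] = (3s)^3 · s = 27s^4
Ksp = 27 × (2.9188×10⁻³)^4 = 1.96×10⁻⁹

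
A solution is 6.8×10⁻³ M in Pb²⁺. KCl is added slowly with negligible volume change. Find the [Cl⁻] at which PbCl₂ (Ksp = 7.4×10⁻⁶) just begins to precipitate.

The threshold for precipitation is Q = Ksp.
PbCl₂(s) ⇌ Pb²⁺(aq) + 2 Cl⁻(aq)
Ksp = [Pb²⁺][Cl⁻]^2 = [Cl⁻]^2(6.8×10⁻³)
[Cl⁻]^2 = 7.4×10⁻⁶ / (6.8×10⁻³) = 1.1×10⁻³
[Cl⁻] = 3.3×10⁻² M

3.3×10⁻² M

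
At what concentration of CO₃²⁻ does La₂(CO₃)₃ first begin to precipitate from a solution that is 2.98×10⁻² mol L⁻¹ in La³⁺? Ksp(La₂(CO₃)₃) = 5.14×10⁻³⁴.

8.33×10⁻¹¹ M

Each salt precipitates once Q = Ksp for that salt.
La₂(CO₃)₃(s) ⇌ 2 La³⁺(aq) + 3 CO₃²⁻(aq)
Ksp = [La³⁺]^2[CO₃²⁻]^3 = [CO₃²⁻]^3(2.98×10⁻²)^2
[CO₃²⁻]^3 = 5.14×10⁻³⁴ / (2.98×10⁻²)^2 = 5.79×10⁻³¹
[CO₃²⁻] = 8.33×10⁻¹¹ mol L⁻¹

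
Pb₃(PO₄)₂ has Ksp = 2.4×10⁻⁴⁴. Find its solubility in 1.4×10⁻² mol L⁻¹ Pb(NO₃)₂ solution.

Pb₃(PO₄)₂(s) ⇌ 3 Pb²⁺(aq) + 2 PO₄³⁻(aq)
The solution already contains Pb²⁺ at 1.4×10⁻² mol L⁻¹. Let s be the molar solubility of Pb₃(PO₄)₂.
[Pb²⁺] ≈ 1.4×10⁻² mol L⁻¹ (common ion dominates); [PO₄³⁻] = 2s.
Ksp = [Pb²⁺]^3[PO₄³⁻]^2 = (1.4×10⁻²)^3(2s)^2
(2s)^2 = 2.4×10⁻⁴⁴ / (1.4×10⁻²)^3 = 8.7×10⁻³⁹
s = 4.7×10⁻²⁰ mol L⁻¹

4.7×10⁻²⁰ M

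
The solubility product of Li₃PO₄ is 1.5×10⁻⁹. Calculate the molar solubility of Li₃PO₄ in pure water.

2.7×10⁻³ M

Li₃PO₄(s) ⇌ 3 Li⁺(aq) + PO₄³⁻(aq)
If s mol/L of Li₃PO₄ dissolves, [Li⁺] = 3s and [PO₄³⁻] = s.
Ksp = [Li⁺]^3[PO₄³⁻] = (3s)^3 · s = 27s^4
27s^4 = 1.5×10⁻⁹  ⇒  s^4 = 5.6×10⁻¹¹
s = 2.7×10⁻³ M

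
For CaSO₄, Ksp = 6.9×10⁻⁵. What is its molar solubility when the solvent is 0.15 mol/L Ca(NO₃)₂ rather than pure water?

4.6×10⁻⁴ M

CaSO₄(s) ⇌ Ca²⁺(aq) + SO₄²⁻(aq)
Ca²⁺ is already present at 0.15 mol/L. If s mol/L of CaSO₄ dissolves, [SO₄²⁻] = s while [Ca²⁺] ≈ 0.15 mol/L.
Ksp = [Ca²⁺][SO₄²⁻] = (0.15)s
s = 6.9×10⁻⁵ / (0.15) = 4.6×10⁻⁴
s = 4.6×10⁻⁴ mol/L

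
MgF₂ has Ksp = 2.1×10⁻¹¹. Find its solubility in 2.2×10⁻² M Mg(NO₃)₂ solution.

1.5×10⁻⁵ M

MgF₂(s) ⇌ Mg²⁺(aq) + 2 F⁻(aq)
Mg²⁺ is already present at 2.2×10⁻² M. If s mol/L of MgF₂ dissolves, [F⁻] = 2s while [Mg²⁺] ≈ 2.2×10⁻² M.
Ksp = [Mg²⁺][F⁻]^2 = (2.2×10⁻²)(2s)^2
(2s)^2 = 2.1×10⁻¹¹ / (2.2×10⁻²) = 9.5×10⁻¹⁰
s = 1.5×10⁻⁵ M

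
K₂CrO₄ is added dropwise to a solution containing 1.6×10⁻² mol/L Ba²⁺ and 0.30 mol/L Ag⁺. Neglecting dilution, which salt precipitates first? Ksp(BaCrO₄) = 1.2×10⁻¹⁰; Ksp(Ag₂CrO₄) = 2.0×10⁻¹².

Precipitation begins when Q = Ksp.
For BaCrO₄: [CrO₄²⁻] = (Ksp/[Ba²⁺]) = 7.5×10⁻⁹ mol/L
For Ag₂CrO₄: [CrO₄²⁻] = (Ksp/[Ag⁺]^2) = 2.2×10⁻¹¹ mol/L
Ag₂CrO₄ requires the lower [CrO₄²⁻], so it precipitates first.

Ag₂CrO₄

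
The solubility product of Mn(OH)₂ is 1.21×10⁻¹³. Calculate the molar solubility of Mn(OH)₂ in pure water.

3.12×10⁻⁵ M

Mn(OH)₂(s) ⇌ Mn²⁺(aq) + 2 OH⁻(aq)
With molar solubility s: [Mn²⁺] = s, [OH⁻] = 2s.
Ksp = [Mn²⁺][OH⁻]^2 = s · (2s)^2 = 4s^3
4s^3 = 1.21×10⁻¹³  ⇒  s^3 = 3.03×10⁻¹⁴
Taking the 3rd root, s = 3.12×10⁻⁵ M.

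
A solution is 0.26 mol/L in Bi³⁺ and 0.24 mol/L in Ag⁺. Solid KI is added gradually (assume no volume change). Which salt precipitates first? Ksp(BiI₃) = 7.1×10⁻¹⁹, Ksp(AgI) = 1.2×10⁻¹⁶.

The threshold for precipitation is Q = Ksp.
For BiI₃: [I⁻] = (Ksp/[Bi³⁺])^(1/3) = 1.4×10⁻⁶ mol/L
For AgI: [I⁻] = (Ksp/[Ag⁺]) = 5.0×10⁻¹⁶ mol/L
Since AgI needs less I⁻ to reach saturation, it precipitates first.

AgI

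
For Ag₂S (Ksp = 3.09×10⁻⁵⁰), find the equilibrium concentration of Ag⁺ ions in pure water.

3.95×10⁻¹⁷ M

Ag₂S(s) ⇌ 2 Ag⁺(aq) + S²⁻(aq)
With molar solubility s: [Ag⁺] = 2s, [S²⁻] = s.
Ksp = [Ag⁺]^2[S²⁻] = (2s)^2 · s = 4s^3 = 3.09×10⁻⁵⁰
s = 1.98×10⁻¹⁷ mol L⁻¹
[Ag⁺] = 2s = 3.95×10⁻¹⁷ mol L⁻¹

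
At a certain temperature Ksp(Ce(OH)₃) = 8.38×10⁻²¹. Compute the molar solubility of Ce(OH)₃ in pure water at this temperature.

Ce(OH)₃(s) ⇌ Ce³⁺(aq) + 3 OH⁻(aq)
If s mol/L of Ce(OH)₃ dissolves, [Ce³⁺] = s and [OH⁻] = 3s.
Ksp = [Ce³⁺][OH⁻]^3 = s · (3s)^3 = 27s^4
27s^4 = 8.38×10⁻²¹  ⇒  s^4 = 3.10×10⁻²²
Taking the 4th root, s = 4.20×10⁻⁶ M.

4.20×10⁻⁶ M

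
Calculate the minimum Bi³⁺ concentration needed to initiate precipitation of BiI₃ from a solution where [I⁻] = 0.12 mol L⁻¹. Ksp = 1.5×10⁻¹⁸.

Precipitation begins when Q = Ksp.
BiI₃(s) ⇌ Bi³⁺(aq) + 3 I⁻(aq)
Ksp = [Bi³⁺][I⁻]^3 = [Bi³⁺](0.12)^3
[Bi³⁺] = 1.5×10⁻¹⁸ / (0.12)^3 = 8.7×10⁻¹⁶
[Bi³⁺] = 8.7×10⁻¹⁶ mol L⁻¹

8.7×10⁻¹⁶ M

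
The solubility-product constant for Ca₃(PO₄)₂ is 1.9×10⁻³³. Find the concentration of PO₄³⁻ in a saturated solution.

Ca₃(PO₄)₂(s) ⇌ 3 Ca²⁺(aq) + 2 PO₄³⁻(aq)
For each mole of Ca₃(PO₄)₂ that dissolves per liter, [Ca²⁺] = 3s and [PO₄³⁻] = 2s; let s denote this solubility.
Ksp = [Ca²⁺]^3[PO₄³⁻]^2 = (3s)^3 · (2s)^2 = 108s^5 = 1.9×10⁻³³
s = 1.1×10⁻⁷ M
[PO₄³⁻] = 2s = 2.2×10⁻⁷ M

2.2×10⁻⁷ M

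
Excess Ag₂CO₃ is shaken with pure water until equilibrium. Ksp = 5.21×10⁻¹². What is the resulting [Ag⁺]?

2.18×10⁻⁴ M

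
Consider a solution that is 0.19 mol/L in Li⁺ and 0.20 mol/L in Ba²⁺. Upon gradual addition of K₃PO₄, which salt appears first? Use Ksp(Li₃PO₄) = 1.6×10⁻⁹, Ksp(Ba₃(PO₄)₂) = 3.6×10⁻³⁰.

Ba₃(PO₄)₂

Precipitation begins when Q = Ksp.
For Li₃PO₄: [PO₄³⁻] = (Ksp/[Li⁺]^3) = 2.3×10⁻⁷ mol/L
For Ba₃(PO₄)₂: [PO₄³⁻] = (Ksp/[Ba²⁺]^3)^(1/2) = 2.1×10⁻¹⁴ mol/L
Ba₃(PO₄)₂ requires the lower [PO₄³⁻], so it precipitates first.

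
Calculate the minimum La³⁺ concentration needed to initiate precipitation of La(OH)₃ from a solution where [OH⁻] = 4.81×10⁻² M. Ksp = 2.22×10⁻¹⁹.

Precipitation begins when Q = Ksp.
La(OH)₃(s) ⇌ La³⁺(aq) + 3 OH⁻(aq)
Ksp = [La³⁺][OH⁻]^3 = [La³⁺](4.81×10⁻²)^3
[La³⁺] = 2.22×10⁻¹⁹ / (4.81×10⁻²)^3 = 1.99×10⁻¹⁵
[La³⁺] = 1.99×10⁻¹⁵ M

1.99×10⁻¹⁵ M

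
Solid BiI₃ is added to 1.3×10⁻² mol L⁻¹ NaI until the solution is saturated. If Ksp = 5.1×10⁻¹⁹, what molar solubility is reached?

2.3×10⁻¹³ M

BiI₃(s) ⇌ Bi³⁺(aq) + 3 I⁻(aq)
The solution already contains I⁻ at 1.3×10⁻² mol L⁻¹. Let s be the molar solubility of BiI₃.
[I⁻] ≈ 1.3×10⁻² mol L⁻¹ (common ion dominates); [Bi³⁺] = s.
Ksp = [Bi³⁺][I⁻]^3 = s(1.3×10⁻²)^3
s = 5.1×10⁻¹⁹ / (1.3×10⁻²)^3 = 2.3×10⁻¹³
s = 2.3×10⁻¹³ mol L⁻¹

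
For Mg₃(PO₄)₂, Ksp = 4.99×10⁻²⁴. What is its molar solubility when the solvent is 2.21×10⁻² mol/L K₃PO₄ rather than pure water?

Mg₃(PO₄)₂(s) ⇌ 3 Mg²⁺(aq) + 2 PO₄³⁻(aq)
The solution already contains PO₄³⁻ at 2.21×10⁻² mol/L. Let s be the molar solubility of Mg₃(PO₄)₂.
[PO₄³⁻] ≈ 2.21×10⁻² mol/L (common ion dominates); [Mg²⁺] = 3s.
Ksp = [Mg²⁺]^3[PO₄³⁻]^2 = (3s)^3(2.21×10⁻²)^2
(3s)^3 = 4.99×10⁻²⁴ / (2.21×10⁻²)^2 = 1.02×10⁻²⁰
s = 7.23×10⁻⁸ mol/L

7.23×10⁻⁸ M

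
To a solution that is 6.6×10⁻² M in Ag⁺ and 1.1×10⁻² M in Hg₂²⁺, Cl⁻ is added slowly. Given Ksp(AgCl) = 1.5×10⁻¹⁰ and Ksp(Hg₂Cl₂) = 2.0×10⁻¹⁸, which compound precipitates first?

A salt starts to precipitate once the ion product Q reaches its Ksp.
For AgCl: [Cl⁻] = (Ksp/[Ag⁺]) = 2.3×10⁻⁹ M
For Hg₂Cl₂: [Cl⁻] = (Ksp/[Hg₂²⁺])^(1/2) = 1.3×10⁻⁸ M
AgCl requires the lower [Cl⁻], so it precipitates first.

AgCl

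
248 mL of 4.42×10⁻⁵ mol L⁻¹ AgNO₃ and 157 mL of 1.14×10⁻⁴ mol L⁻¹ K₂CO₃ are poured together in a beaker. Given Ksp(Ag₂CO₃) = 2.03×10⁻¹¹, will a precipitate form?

The combined volume is 405 mL.
[Ag⁺] = (4.42×10⁻⁵)(248)/405 = 2.71×10⁻⁵ mol L⁻¹
[CO₃²⁻] = (1.14×10⁻⁴)(157)/405 = 4.42×10⁻⁵ mol L⁻¹
Q = [Ag⁺]^2[CO₃²⁻] = 3.24×10⁻¹⁴
Q < Ksp (3.24×10⁻¹⁴ vs 2.03×10⁻¹¹); the solution remains unsaturated and no precipitate forms.

No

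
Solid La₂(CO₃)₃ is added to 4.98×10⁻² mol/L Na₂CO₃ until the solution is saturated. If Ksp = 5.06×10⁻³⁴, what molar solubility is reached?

1.01×10⁻¹⁵ M

La₂(CO₃)₃(s) ⇌ 2 La³⁺(aq) + 3 CO₃²⁻(aq)
Let s be the solubility of La₂(CO₃)₃ here. The common ion gives [CO₃²⁻] ≈ 4.98×10⁻² mol/L, and [La³⁺] = 2s.
Ksp = [La³⁺]^2[CO₃²⁻]^3 = (2s)^2(4.98×10⁻²)^3
(2s)^2 = 5.06×10⁻³⁴ / (4.98×10⁻²)^3 = 4.10×10⁻³⁰
s = 1.01×10⁻¹⁵ mol/L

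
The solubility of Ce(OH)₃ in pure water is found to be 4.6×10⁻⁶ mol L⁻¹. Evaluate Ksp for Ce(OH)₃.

Ksp = 1.2×10⁻²⁰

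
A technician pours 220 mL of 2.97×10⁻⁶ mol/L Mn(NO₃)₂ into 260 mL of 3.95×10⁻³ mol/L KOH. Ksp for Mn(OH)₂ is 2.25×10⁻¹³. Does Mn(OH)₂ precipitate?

Yes

After mixing, V = 220 mL + 260 mL = 480 mL.
[Mn²⁺] = (2.97×10⁻⁶)(220)/480 = 1.36×10⁻⁶ mol/L
[OH⁻] = (3.95×10⁻³)(260)/480 = 2.14×10⁻³ mol/L
Q = [Mn²⁺][OH⁻]^2 = 6.23×10⁻¹²
Because Q > Ksp (6.23×10⁻¹² vs 2.25×10⁻¹³), a precipitate of Mn(OH)₂ forms.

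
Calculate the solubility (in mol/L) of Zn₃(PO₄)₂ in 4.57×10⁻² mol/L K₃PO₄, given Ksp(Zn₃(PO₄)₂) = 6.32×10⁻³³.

4.82×10⁻¹¹ M

Zn₃(PO₄)₂(s) ⇌ 3 Zn²⁺(aq) + 2 PO₄³⁻(aq)
PO₄³⁻ is already present at 4.57×10⁻² mol/L. If s mol/L of Zn₃(PO₄)₂ dissolves, [Zn²⁺] = 3s while [PO₄³⁻] ≈ 4.57×10⁻² mol/L.
Ksp = [Zn²⁺]^3[PO₄³⁻]^2 = (3s)^3(4.57×10⁻²)^2
(3s)^3 = 6.32×10⁻³³ / (4.57×10⁻²)^2 = 3.03×10⁻³⁰
s = 4.82×10⁻¹¹ mol/L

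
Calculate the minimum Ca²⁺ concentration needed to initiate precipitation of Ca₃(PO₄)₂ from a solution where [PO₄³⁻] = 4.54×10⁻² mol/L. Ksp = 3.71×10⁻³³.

1.22×10⁻¹⁰ M

Precipitation of each salt begins when its ion product equals Ksp.
Ca₃(PO₄)₂(s) ⇌ 3 Ca²⁺(aq) + 2 PO₄³⁻(aq)
Ksp = [Ca²⁺]^3[PO₄³⁻]^2 = [Ca²⁺]^3(4.54×10⁻²)^2
[Ca²⁺]^3 = 3.71×10⁻³³ / (4.54×10⁻²)^2 = 1.80×10⁻³⁰
[Ca²⁺] = 1.22×10⁻¹⁰ mol/L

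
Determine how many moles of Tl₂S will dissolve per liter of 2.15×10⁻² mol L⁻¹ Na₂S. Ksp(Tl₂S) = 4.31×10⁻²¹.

2.24×10⁻¹⁰ M

Tl₂S(s) ⇌ 2 Tl⁺(aq) + S²⁻(aq)
Let s be the solubility of Tl₂S here. The common ion gives [S²⁻] ≈ 2.15×10⁻² mol L⁻¹, and [Tl⁺] = 2s.
Ksp = [Tl⁺]^2[S²⁻] = (2s)^2(2.15×10⁻²)
(2s)^2 = 4.31×10⁻²¹ / (2.15×10⁻²) = 2.00×10⁻¹⁹
s = 2.24×10⁻¹⁰ mol L⁻¹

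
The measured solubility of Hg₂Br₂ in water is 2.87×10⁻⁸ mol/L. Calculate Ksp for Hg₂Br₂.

Ksp = 9.46×10⁻²³

Hg₂Br₂(s) ⇌ Hg₂²⁺(aq) + 2 Br⁻(aq)
If s mol/L of Hg₂Br₂ dissolves, [Hg₂²⁺] = s and [Br⁻] = 2s.
Ksp = [Hg₂²⁺][Br⁻]^2 = s · (2s)^2 = 4s^3
Ksp = 4 × (2.87×10⁻⁸)^3 = 9.46×10⁻²³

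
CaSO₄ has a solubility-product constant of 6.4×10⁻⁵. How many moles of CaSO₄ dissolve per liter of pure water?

8.0×10⁻³ M

CaSO₄(s) ⇌ Ca²⁺(aq) + SO₄²⁻(aq)
Let s be the molar solubility. Then [Ca²⁺] = s and [SO₄²⁻] = s.
Ksp = [Ca²⁺][SO₄²⁻] = s · s = s^2
s^2 = 6.4×10⁻⁵
s = (6.4×10⁻⁵)^(1/2) = 8.0×10⁻³ M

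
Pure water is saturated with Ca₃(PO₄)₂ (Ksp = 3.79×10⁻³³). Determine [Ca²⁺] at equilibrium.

Ca₃(PO₄)₂(s) ⇌ 3 Ca²⁺(aq) + 2 PO₄³⁻(aq)
Call the molar solubility s, so that [Ca²⁺] = 3s and [PO₄³⁻] = 2s.
Ksp = [Ca²⁺]^3[PO₄³⁻]^2 = (3s)^3 · (2s)^2 = 108s^5 = 3.79×10⁻³³
s = 1.29×10⁻⁷ mol/L
[Ca²⁺] = 3s = 3.86×10⁻⁷ mol/L

3.86×10⁻⁷ M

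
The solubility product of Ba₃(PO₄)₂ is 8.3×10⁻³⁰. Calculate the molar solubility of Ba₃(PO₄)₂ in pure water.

Ba₃(PO₄)₂(s) ⇌ 3 Ba²⁺(aq) + 2 PO₄³⁻(aq)
Call the molar solubility s, so that [Ba²⁺] = 3s and [PO₄³⁻] = 2s.
Ksp = [Ba²⁺]^3[PO₄³⁻]^2 = (3s)^3 · (2s)^2 = 108s^5
108s^5 = 8.3×10⁻³⁰  ⇒  s^5 = 7.7×10⁻³²
s = 6.0×10⁻⁷ mol L⁻¹

6.0×10⁻⁷ M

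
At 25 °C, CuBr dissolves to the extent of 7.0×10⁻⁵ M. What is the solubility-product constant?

CuBr(s) ⇌ Cu⁺(aq) + Br⁻(aq)
For each mole of CuBr that dissolves per liter, [Cu⁺] = s and [Br⁻] = s; let s denote this solubility.
Ksp = [Cu⁺][Br⁻] = s · s = s^2
Ksp = (7.0×10⁻⁵)^2 = 4.9×10⁻⁹

Ksp = 4.9×10⁻⁹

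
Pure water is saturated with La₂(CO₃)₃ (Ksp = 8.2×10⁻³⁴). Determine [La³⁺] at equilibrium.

1.9×10⁻⁷ M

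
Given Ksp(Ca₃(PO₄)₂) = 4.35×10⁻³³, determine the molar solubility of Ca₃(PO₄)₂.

1.32×10⁻⁷ M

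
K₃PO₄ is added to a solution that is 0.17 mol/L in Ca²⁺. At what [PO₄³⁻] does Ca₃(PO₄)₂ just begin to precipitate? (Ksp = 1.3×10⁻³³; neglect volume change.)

Precipitation begins when Q = Ksp.
Ca₃(PO₄)₂(s) ⇌ 3 Ca²⁺(aq) + 2 PO₄³⁻(aq)
Ksp = [Ca²⁺]^3[PO₄³⁻]^2 = [PO₄³⁻]^2(0.17)^3
[PO₄³⁻]^2 = 1.3×10⁻³³ / (0.17)^3 = 2.6×10⁻³¹
[PO₄³⁻] = 5.1×10⁻¹⁶ mol/L

5.1×10⁻¹⁶ M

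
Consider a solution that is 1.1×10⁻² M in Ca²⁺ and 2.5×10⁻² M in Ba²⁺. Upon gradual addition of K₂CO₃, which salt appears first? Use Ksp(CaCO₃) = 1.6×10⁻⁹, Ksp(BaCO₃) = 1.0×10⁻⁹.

BaCO₃

Precipitation begins when Q = Ksp.
For CaCO₃: [CO₃²⁻] = (Ksp/[Ca²⁺]) = 1.5×10⁻⁷ M
For BaCO₃: [CO₃²⁻] = (Ksp/[Ba²⁺]) = 4.0×10⁻⁸ M
BaCO₃ requires the lower [CO₃²⁻], so it precipitates first.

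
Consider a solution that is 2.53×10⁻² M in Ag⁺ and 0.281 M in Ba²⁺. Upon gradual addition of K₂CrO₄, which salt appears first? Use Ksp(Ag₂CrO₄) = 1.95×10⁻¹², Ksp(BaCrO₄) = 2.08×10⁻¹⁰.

A salt starts to precipitate once the ion product Q reaches its Ksp.
For Ag₂CrO₄: [CrO₄²⁻] = (Ksp/[Ag⁺]^2) = 3.05×10⁻⁹ M
For BaCrO₄: [CrO₄²⁻] = (Ksp/[Ba²⁺]) = 7.40×10⁻¹⁰ M
The smaller threshold [CrO₄²⁻] is reached first, so BaCrO₄ precipitates first.

BaCrO₄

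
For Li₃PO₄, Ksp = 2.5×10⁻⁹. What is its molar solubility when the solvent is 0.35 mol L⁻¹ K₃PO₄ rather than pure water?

Li₃PO₄(s) ⇌ 3 Li⁺(aq) + PO₄³⁻(aq)
With PO₄³⁻ already at 0.35 mol L⁻¹ and s small, take [PO₄³⁻] ≈ 0.35 mol L⁻¹ and [Li⁺] = 3s.
Ksp = [Li⁺]^3[PO₄³⁻] = (3s)^3(0.35)
(3s)^3 = 2.5×10⁻⁹ / (0.35) = 7.1×10⁻⁹
s = 6.4×10⁻⁴ mol L⁻¹

6.4×10⁻⁴ M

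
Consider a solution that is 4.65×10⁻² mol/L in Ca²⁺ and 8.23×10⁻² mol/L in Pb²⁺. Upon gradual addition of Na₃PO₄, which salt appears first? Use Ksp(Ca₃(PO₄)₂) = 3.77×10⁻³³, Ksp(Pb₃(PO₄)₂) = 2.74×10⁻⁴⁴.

Precipitation begins when Q = Ksp.
For Ca₃(PO₄)₂: [PO₄³⁻] = (Ksp/[Ca²⁺]^3)^(1/2) = 6.12×10⁻¹⁵ mol/L
For Pb₃(PO₄)₂: [PO₄³⁻] = (Ksp/[Pb²⁺]^3)^(1/2) = 7.01×10⁻²¹ mol/L
Pb₃(PO₄)₂ requires the lower [PO₄³⁻], so it precipitates first.

Pb₃(PO₄)₂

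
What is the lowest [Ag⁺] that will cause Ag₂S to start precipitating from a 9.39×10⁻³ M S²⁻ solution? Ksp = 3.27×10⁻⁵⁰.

The threshold for precipitation is Q = Ksp.
Ag₂S(s) ⇌ 2 Ag⁺(aq) + S²⁻(aq)
Ksp = [Ag⁺]^2[S²⁻] = [Ag⁺]^2(9.39×10⁻³)
[Ag⁺]^2 = 3.27×10⁻⁵⁰ / (9.39×10⁻³) = 3.48×10⁻⁴⁸
[Ag⁺] = 1.87×10⁻²⁴ M

1.87×10⁻²⁴ M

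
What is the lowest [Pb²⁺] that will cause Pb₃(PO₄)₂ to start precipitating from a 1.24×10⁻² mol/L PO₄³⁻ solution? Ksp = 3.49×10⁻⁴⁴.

Precipitation of each salt begins when its ion product equals Ksp.
Pb₃(PO₄)₂(s) ⇌ 3 Pb²⁺(aq) + 2 PO₄³⁻(aq)
Ksp = [Pb²⁺]^3[PO₄³⁻]^2 = [Pb²⁺]^3(1.24×10⁻²)^2
[Pb²⁺]^3 = 3.49×10⁻⁴⁴ / (1.24×10⁻²)^2 = 2.27×10⁻⁴⁰
[Pb²⁺] = 6.10×10⁻¹⁴ mol/L

6.10×10⁻¹⁴ M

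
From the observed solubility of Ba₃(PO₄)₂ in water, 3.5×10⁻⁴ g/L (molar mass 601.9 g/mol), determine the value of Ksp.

Ksp = 7.2×10⁻³⁰

Convert to molarity: s = 3.5×10⁻⁴ / 601.9 = 5.815×10⁻⁷ mol/L
Ba₃(PO₄)₂(s) ⇌ 3 Ba²⁺(aq) + 2 PO₄³⁻(aq)
Let s be the molar solubility. Then [Ba²⁺] = 3s and [PO₄³⁻] = 2s.
Ksp = [Ba²⁺]^3[PO₄³⁻]^2 = (3s)^3 · (2s)^2 = 108s^5
Ksp = 108 × (5.815×10⁻⁷)^5 = 7.2×10⁻³⁰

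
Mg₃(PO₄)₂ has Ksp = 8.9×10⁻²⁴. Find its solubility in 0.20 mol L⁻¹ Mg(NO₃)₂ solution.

1.7×10⁻¹¹ M

Mg₃(PO₄)₂(s) ⇌ 3 Mg²⁺(aq) + 2 PO₄³⁻(aq)
With Mg²⁺ already at 0.20 mol L⁻¹ and s small, take [Mg²⁺] ≈ 0.20 mol L⁻¹ and [PO₄³⁻] = 2s.
Ksp = [Mg²⁺]^3[PO₄³⁻]^2 = (0.20)^3(2s)^2
(2s)^2 = 8.9×10⁻²⁴ / (0.20)^3 = 1.1×10⁻²¹
s = 1.7×10⁻¹¹ mol L⁻¹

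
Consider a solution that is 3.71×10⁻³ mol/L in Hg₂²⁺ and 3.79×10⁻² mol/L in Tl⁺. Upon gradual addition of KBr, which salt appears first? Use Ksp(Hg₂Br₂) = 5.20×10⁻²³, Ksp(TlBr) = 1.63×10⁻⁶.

A salt starts to precipitate once the ion product Q reaches its Ksp.
For Hg₂Br₂: [Br⁻] = (Ksp/[Hg₂²⁺])^(1/2) = 1.18×10⁻¹⁰ mol/L
For TlBr: [Br⁻] = (Ksp/[Tl⁺]) = 4.30×10⁻⁵ mol/L
The smaller threshold [Br⁻] is reached first, so Hg₂Br₂ precipitates first.

Hg₂Br₂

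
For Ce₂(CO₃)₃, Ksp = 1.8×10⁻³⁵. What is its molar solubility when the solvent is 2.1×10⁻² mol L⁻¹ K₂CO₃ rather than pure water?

7.0×10⁻¹⁶ M

Ce₂(CO₃)₃(s) ⇌ 2 Ce³⁺(aq) + 3 CO₃²⁻(aq)
With CO₃²⁻ already at 2.1×10⁻² mol L⁻¹ and s small, take [CO₃²⁻] ≈ 2.1×10⁻² mol L⁻¹ and [Ce³⁺] = 2s.
Ksp = [Ce³⁺]^2[CO₃²⁻]^3 = (2s)^2(2.1×10⁻²)^3
(2s)^2 = 1.8×10⁻³⁵ / (2.1×10⁻²)^3 = 1.9×10⁻³⁰
s = 7.0×10⁻¹⁶ mol L⁻¹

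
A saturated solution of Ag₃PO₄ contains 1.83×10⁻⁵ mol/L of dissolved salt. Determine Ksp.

Ksp = 3.03×10⁻¹⁸

Ag₃PO₄(s) ⇌ 3 Ag⁺(aq) + PO₄³⁻(aq)
If s mol/L of Ag₃PO₄ dissolves, [Ag⁺] = 3s and [PO₄³⁻] = s.
Ksp = [Ag⁺]^3[PO₄³⁻] = (3s)^3 · s = 27s^4
Ksp = 27 × (1.83×10⁻⁵)^4 = 3.03×10⁻¹⁸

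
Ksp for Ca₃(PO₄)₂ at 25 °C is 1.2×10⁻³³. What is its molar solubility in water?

Ca₃(PO₄)₂(s) ⇌ 3 Ca²⁺(aq) + 2 PO₄³⁻(aq)
For each mole of Ca₃(PO₄)₂ that dissolves per liter, [Ca²⁺] = 3s and [PO₄³⁻] = 2s; let s denote this solubility.
Ksp = [Ca²⁺]^3[PO₄³⁻]^2 = (3s)^3 · (2s)^2 = 108s^5
108s^5 = 1.2×10⁻³³  ⇒  s^5 = 1.1×10⁻³⁵
Taking the 5th root, s = 1.0×10⁻⁷ M.

1.0×10⁻⁷ M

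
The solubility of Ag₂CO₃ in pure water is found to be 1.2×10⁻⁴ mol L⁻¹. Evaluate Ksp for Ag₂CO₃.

Ksp = 6.9×10⁻¹²

Ag₂CO₃(s) ⇌ 2 Ag⁺(aq) + CO₃²⁻(aq)
With molar solubility s: [Ag⁺] = 2s, [CO₃²⁻] = s.
Ksp = [Ag⁺]^2[CO₃²⁻] = (2s)^2 · s = 4s^3
Ksp = 4 × (1.2×10⁻⁴)^3 = 6.9×10⁻¹²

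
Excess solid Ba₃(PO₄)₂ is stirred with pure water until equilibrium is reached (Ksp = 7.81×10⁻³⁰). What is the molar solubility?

Ba₃(PO₄)₂(s) ⇌ 3 Ba²⁺(aq) + 2 PO₄³⁻(aq)
Let s be the molar solubility. Then [Ba²⁺] = 3s and [PO₄³⁻] = 2s.
Ksp = [Ba²⁺]^3[PO₄³⁻]^2 = (3s)^3 · (2s)^2 = 108s^5
108s^5 = 7.81×10⁻³⁰  ⇒  s^5 = 7.23×10⁻³²
s = 5.91×10⁻⁷ mol L⁻¹

5.91×10⁻⁷ M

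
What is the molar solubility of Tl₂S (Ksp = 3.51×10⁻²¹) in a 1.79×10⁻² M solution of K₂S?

2.21×10⁻¹⁰ M

Tl₂S(s) ⇌ 2 Tl⁺(aq) + S²⁻(aq)
S²⁻ is already present at 1.79×10⁻² M. If s mol/L of Tl₂S dissolves, [Tl⁺] = 2s while [S²⁻] ≈ 1.79×10⁻² M.
Ksp = [Tl⁺]^2[S²⁻] = (2s)^2(1.79×10⁻²)
(2s)^2 = 3.51×10⁻²¹ / (1.79×10⁻²) = 1.96×10⁻¹⁹
s = 2.21×10⁻¹⁰ M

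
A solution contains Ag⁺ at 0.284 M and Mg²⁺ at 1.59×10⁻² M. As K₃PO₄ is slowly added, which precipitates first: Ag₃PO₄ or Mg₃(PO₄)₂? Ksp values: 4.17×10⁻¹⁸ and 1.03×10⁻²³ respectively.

Ag₃PO₄

Precipitation begins when Q = Ksp.
For Ag₃PO₄: [PO₄³⁻] = (Ksp/[Ag⁺]^3) = 1.82×10⁻¹⁶ M
For Mg₃(PO₄)₂: [PO₄³⁻] = (Ksp/[Mg²⁺]^3)^(1/2) = 1.60×10⁻⁹ M
Ag₃PO₄ requires the lower [PO₄³⁻], so it precipitates first.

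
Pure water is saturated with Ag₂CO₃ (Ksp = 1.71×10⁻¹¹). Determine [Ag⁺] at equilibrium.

3.25×10⁻⁴ M

Ag₂CO₃(s) ⇌ 2 Ag⁺(aq) + CO₃²⁻(aq)
If s mol/L of Ag₂CO₃ dissolves, [Ag⁺] = 2s and [CO₃²⁻] = s.
Ksp = [Ag⁺]^2[CO₃²⁻] = (2s)^2 · s = 4s^3 = 1.71×10⁻¹¹
s = 1.62×10⁻⁴ M
[Ag⁺] = 2s = 3.25×10⁻⁴ M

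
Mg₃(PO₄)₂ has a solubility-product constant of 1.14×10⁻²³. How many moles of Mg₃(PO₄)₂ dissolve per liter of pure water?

1.01×10⁻⁵ M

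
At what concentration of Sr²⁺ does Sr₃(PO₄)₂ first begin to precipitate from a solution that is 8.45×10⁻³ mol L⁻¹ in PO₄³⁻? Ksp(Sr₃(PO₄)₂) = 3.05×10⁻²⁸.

The threshold for precipitation is Q = Ksp.
Sr₃(PO₄)₂(s) ⇌ 3 Sr²⁺(aq) + 2 PO₄³⁻(aq)
Ksp = [Sr²⁺]^3[PO₄³⁻]^2 = [Sr²⁺]^3(8.45×10⁻³)^2
[Sr²⁺]^3 = 3.05×10⁻²⁸ / (8.45×10⁻³)^2 = 4.27×10⁻²⁴
[Sr²⁺] = 1.62×10⁻⁸ mol L⁻¹

1.62×10⁻⁸ M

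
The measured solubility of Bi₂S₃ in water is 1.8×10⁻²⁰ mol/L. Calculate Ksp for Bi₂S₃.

Bi₂S₃(s) ⇌ 2 Bi³⁺(aq) + 3 S²⁻(aq)
Call the molar solubility s, so that [Bi³⁺] = 2s and [S²⁻] = 3s.
Ksp = [Bi³⁺]^2[S²⁻]^3 = (2s)^2 · (3s)^3 = 108s^5
Ksp = 108 × (1.8×10⁻²⁰)^5 = 2.0×10⁻⁹⁷

Ksp = 2.0×10⁻⁹⁷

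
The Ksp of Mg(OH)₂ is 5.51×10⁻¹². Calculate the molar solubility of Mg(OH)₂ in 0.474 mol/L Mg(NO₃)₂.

1.70×10⁻⁶ M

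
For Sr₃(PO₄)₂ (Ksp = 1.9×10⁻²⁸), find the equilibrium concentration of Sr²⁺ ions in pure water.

3.4×10⁻⁶ M

Sr₃(PO₄)₂(s) ⇌ 3 Sr²⁺(aq) + 2 PO₄³⁻(aq)
Let s be the molar solubility. Then [Sr²⁺] = 3s and [PO₄³⁻] = 2s.
Ksp = [Sr²⁺]^3[PO₄³⁻]^2 = (3s)^3 · (2s)^2 = 108s^5 = 1.9×10⁻²⁸
s = 1.1×10⁻⁶ mol L⁻¹
[Sr²⁺] = 3s = 3.4×10⁻⁶ mol L⁻¹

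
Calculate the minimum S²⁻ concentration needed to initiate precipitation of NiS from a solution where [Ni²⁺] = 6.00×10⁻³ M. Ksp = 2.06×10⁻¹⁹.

Precipitation of each salt begins when its ion product equals Ksp.
NiS(s) ⇌ Ni²⁺(aq) + S²⁻(aq)
Ksp = [Ni²⁺][S²⁻] = [S²⁻](6.00×10⁻³)
[S²⁻] = 2.06×10⁻¹⁹ / (6.00×10⁻³) = 3.43×10⁻¹⁷
[S²⁻] = 3.43×10⁻¹⁷ M

3.43×10⁻¹⁷ M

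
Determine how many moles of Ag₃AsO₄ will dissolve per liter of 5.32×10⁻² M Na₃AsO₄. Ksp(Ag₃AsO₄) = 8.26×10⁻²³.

3.86×10⁻⁸ M

Ag₃AsO₄(s) ⇌ 3 Ag⁺(aq) + AsO₄³⁻(aq)
The solution already contains AsO₄³⁻ at 5.32×10⁻² M. Let s be the molar solubility of Ag₃AsO₄.
[AsO₄³⁻] ≈ 5.32×10⁻² M (common ion dominates); [Ag⁺] = 3s.
Ksp = [Ag⁺]^3[AsO₄³⁻] = (3s)^3(5.32×10⁻²)
(3s)^3 = 8.26×10⁻²³ / (5.32×10⁻²) = 1.55×10⁻²¹
s = 3.86×10⁻⁸ M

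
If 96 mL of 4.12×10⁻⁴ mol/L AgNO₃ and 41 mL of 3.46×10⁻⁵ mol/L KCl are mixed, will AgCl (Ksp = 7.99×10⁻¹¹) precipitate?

Yes

Total volume after mixing = 96 + 41 = 137 mL.
[Ag⁺] = (4.12×10⁻⁴)(96)/137 = 2.89×10⁻⁴ mol/L
[Cl⁻] = (3.46×10⁻⁵)(41)/137 = 1.04×10⁻⁵ mol/L
Q = [Ag⁺][Cl⁻] = 2.99×10⁻⁹
Q = 2.99×10⁻⁹ > Ksp = 7.99×10⁻¹¹, so the solution is supersaturated and AgCl precipitates.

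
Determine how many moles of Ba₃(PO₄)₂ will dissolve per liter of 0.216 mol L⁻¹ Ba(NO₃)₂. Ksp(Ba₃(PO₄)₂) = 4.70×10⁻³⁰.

1.08×10⁻¹⁴ M

Ba₃(PO₄)₂(s) ⇌ 3 Ba²⁺(aq) + 2 PO₄³⁻(aq)
With Ba²⁺ already at 0.216 mol L⁻¹ and s small, take [Ba²⁺] ≈ 0.216 mol L⁻¹ and [PO₄³⁻] = 2s.
Ksp = [Ba²⁺]^3[PO₄³⁻]^2 = (0.216)^3(2s)^2
(2s)^2 = 4.70×10⁻³⁰ / (0.216)^3 = 4.66×10⁻²⁸
s = 1.08×10⁻¹⁴ mol L⁻¹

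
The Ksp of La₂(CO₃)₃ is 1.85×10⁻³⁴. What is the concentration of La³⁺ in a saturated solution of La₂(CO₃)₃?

La₂(CO₃)₃(s) ⇌ 2 La³⁺(aq) + 3 CO₃²⁻(aq)
Let s be the molar solubility. Then [La³⁺] = 2s and [CO₃²⁻] = 3s.
Ksp = [La³⁺]^2[CO₃²⁻]^3 = (2s)^2 · (3s)^3 = 108s^5 = 1.85×10⁻³⁴
s = 7.03×10⁻⁸ M
[La³⁺] = 2s = 1.41×10⁻⁷ M

1.41×10⁻⁷ M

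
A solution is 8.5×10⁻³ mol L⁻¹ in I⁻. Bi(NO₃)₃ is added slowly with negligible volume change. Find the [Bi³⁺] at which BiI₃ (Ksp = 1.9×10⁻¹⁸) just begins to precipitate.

3.1×10⁻¹² M

Each salt precipitates once Q = Ksp for that salt.
BiI₃(s) ⇌ Bi³⁺(aq) + 3 I⁻(aq)
Ksp = [Bi³⁺][I⁻]^3 = [Bi³⁺](8.5×10⁻³)^3
[Bi³⁺] = 1.9×10⁻¹⁸ / (8.5×10⁻³)^3 = 3.1×10⁻¹²
[Bi³⁺] = 3.1×10⁻¹² mol L⁻¹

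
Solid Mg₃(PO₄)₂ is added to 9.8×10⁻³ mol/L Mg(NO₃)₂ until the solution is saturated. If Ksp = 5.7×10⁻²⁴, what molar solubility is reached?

Mg₃(PO₄)₂(s) ⇌ 3 Mg²⁺(aq) + 2 PO₄³⁻(aq)
Let s be the solubility of Mg₃(PO₄)₂ here. The common ion gives [Mg²⁺] ≈ 9.8×10⁻³ mol/L, and [PO₄³⁻] = 2s.
Ksp = [Mg²⁺]^3[PO₄³⁻]^2 = (9.8×10⁻³)^3(2s)^2
(2s)^2 = 5.7×10⁻²⁴ / (9.8×10⁻³)^3 = 6.1×10⁻¹⁸
s = 1.2×10⁻⁹ mol/L

1.2×10⁻⁹ M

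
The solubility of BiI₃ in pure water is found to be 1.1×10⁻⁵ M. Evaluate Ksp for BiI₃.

BiI₃(s) ⇌ Bi³⁺(aq) + 3 I⁻(aq)
For each mole of BiI₃ that dissolves per liter, [Bi³⁺] = s and [I⁻] = 3s; let s denote this solubility.
Ksp = [Bi³⁺][I⁻]^3 = s · (3s)^3 = 27s^4
Ksp = 27 × (1.1×10⁻⁵)^4 = 4.0×10⁻¹⁹

Ksp = 4.0×10⁻¹⁹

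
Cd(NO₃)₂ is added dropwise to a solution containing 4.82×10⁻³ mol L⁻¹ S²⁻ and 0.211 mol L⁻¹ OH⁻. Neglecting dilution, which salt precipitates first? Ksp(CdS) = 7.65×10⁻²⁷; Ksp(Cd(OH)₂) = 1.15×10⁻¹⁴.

CdS

Each salt precipitates once Q = Ksp for that salt.
For CdS: [Cd²⁺] = (Ksp/[S²⁻]) = 1.59×10⁻²⁴ mol L⁻¹
For Cd(OH)₂: [Cd²⁺] = (Ksp/[OH⁻]^2) = 2.58×10⁻¹³ mol L⁻¹
Since CdS needs less Cd²⁺ to reach saturation, it precipitates first.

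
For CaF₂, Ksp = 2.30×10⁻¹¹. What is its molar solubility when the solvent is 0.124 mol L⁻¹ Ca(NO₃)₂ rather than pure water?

6.81×10⁻⁶ M

CaF₂(s) ⇌ Ca²⁺(aq) + 2 F⁻(aq)
Let s be the solubility of CaF₂ here. The common ion gives [Ca²⁺] ≈ 0.124 mol L⁻¹, and [F⁻] = 2s.
Ksp = [Ca²⁺][F⁻]^2 = (0.124)(2s)^2
(2s)^2 = 2.30×10⁻¹¹ / (0.124) = 1.85×10⁻¹⁰
s = 6.81×10⁻⁶ mol L⁻¹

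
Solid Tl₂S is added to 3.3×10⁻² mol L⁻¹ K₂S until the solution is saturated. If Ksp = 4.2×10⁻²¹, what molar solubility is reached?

Tl₂S(s) ⇌ 2 Tl⁺(aq) + S²⁻(aq)
Let s be the solubility of Tl₂S here. The common ion gives [S²⁻] ≈ 3.3×10⁻² mol L⁻¹, and [Tl⁺] = 2s.
Ksp = [Tl⁺]^2[S²⁻] = (2s)^2(3.3×10⁻²)
(2s)^2 = 4.2×10⁻²¹ / (3.3×10⁻²) = 1.3×10⁻¹⁹
s = 1.8×10⁻¹⁰ mol L⁻¹

1.8×10⁻¹⁰ M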